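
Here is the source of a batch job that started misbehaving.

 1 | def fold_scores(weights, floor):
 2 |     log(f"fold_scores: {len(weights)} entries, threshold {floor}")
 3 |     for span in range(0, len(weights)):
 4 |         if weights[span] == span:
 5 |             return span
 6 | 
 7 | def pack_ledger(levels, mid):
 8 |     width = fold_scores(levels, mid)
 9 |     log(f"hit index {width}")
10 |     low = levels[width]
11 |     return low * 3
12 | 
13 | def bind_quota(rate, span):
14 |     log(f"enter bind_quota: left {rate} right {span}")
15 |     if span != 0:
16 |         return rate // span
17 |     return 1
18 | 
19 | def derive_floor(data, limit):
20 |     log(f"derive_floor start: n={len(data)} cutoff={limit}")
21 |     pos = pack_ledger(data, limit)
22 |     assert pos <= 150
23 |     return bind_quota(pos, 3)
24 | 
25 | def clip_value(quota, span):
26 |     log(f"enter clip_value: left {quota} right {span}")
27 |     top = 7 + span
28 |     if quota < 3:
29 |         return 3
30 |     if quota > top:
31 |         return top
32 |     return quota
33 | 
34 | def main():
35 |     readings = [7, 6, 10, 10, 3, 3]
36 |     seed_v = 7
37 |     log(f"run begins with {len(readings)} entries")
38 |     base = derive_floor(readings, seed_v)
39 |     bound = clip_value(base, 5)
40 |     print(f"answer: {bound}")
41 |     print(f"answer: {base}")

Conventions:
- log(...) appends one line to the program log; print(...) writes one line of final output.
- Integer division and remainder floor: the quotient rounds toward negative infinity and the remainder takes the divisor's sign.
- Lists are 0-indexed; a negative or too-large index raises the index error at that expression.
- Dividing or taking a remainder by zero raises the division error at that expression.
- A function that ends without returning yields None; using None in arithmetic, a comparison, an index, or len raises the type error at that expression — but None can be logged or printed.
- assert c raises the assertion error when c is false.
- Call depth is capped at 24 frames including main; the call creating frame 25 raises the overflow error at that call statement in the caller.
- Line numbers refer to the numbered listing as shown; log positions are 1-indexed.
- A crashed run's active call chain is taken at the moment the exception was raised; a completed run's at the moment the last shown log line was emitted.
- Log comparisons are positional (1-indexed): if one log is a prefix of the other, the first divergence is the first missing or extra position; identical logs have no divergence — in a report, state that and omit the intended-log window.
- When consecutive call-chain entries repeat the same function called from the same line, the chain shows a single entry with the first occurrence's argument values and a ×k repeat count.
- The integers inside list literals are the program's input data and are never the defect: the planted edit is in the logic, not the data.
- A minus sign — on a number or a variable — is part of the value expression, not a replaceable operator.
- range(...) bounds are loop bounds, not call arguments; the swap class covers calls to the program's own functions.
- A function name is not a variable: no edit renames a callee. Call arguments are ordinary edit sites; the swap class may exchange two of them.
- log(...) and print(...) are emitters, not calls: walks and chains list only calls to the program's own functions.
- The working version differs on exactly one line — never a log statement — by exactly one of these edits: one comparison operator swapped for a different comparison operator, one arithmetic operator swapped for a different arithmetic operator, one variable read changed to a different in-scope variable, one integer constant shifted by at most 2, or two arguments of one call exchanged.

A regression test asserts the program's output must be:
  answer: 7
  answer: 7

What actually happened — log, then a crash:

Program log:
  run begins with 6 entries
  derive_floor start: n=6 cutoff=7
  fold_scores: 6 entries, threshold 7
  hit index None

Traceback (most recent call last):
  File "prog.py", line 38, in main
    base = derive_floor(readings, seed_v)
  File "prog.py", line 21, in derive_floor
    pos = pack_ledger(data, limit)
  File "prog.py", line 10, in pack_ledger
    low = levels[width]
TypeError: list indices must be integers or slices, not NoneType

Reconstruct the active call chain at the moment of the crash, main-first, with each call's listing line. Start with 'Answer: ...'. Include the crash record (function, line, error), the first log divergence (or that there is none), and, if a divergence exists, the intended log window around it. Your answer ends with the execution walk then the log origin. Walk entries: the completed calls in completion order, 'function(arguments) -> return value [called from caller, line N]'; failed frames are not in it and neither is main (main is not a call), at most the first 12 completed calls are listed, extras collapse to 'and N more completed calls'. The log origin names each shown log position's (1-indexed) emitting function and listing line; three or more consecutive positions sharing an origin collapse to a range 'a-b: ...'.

Answer: main -> derive_floor (called at line 38) -> pack_ledger (called at line 21).
Key fact: Everything matches until log position 4, which reads 'hit index None' in place of 'hit index 0'.
Crash: pack_ledger, line 10, TypeError.
First divergence: at position 4 the run shows 'hit index None' where the working version logs 'hit index 0'.
Intended log window:
  2: derive_floor start: n=6 cutoff=7
  3: fold_scores: 6 entries, threshold 7
  4: hit index 0
  5: enter bind_quota: left 21 right 3
Execution walk:
  fold_scores([7, 6, 10, 10, 3, 3], 7) -> None  [called from pack_ledger, line 8]
Log line origins:
  1 — main, line 37
  2 — derive_floor, line 20
  3 — fold_scores, line 2
  4 — pack_ledger, line 9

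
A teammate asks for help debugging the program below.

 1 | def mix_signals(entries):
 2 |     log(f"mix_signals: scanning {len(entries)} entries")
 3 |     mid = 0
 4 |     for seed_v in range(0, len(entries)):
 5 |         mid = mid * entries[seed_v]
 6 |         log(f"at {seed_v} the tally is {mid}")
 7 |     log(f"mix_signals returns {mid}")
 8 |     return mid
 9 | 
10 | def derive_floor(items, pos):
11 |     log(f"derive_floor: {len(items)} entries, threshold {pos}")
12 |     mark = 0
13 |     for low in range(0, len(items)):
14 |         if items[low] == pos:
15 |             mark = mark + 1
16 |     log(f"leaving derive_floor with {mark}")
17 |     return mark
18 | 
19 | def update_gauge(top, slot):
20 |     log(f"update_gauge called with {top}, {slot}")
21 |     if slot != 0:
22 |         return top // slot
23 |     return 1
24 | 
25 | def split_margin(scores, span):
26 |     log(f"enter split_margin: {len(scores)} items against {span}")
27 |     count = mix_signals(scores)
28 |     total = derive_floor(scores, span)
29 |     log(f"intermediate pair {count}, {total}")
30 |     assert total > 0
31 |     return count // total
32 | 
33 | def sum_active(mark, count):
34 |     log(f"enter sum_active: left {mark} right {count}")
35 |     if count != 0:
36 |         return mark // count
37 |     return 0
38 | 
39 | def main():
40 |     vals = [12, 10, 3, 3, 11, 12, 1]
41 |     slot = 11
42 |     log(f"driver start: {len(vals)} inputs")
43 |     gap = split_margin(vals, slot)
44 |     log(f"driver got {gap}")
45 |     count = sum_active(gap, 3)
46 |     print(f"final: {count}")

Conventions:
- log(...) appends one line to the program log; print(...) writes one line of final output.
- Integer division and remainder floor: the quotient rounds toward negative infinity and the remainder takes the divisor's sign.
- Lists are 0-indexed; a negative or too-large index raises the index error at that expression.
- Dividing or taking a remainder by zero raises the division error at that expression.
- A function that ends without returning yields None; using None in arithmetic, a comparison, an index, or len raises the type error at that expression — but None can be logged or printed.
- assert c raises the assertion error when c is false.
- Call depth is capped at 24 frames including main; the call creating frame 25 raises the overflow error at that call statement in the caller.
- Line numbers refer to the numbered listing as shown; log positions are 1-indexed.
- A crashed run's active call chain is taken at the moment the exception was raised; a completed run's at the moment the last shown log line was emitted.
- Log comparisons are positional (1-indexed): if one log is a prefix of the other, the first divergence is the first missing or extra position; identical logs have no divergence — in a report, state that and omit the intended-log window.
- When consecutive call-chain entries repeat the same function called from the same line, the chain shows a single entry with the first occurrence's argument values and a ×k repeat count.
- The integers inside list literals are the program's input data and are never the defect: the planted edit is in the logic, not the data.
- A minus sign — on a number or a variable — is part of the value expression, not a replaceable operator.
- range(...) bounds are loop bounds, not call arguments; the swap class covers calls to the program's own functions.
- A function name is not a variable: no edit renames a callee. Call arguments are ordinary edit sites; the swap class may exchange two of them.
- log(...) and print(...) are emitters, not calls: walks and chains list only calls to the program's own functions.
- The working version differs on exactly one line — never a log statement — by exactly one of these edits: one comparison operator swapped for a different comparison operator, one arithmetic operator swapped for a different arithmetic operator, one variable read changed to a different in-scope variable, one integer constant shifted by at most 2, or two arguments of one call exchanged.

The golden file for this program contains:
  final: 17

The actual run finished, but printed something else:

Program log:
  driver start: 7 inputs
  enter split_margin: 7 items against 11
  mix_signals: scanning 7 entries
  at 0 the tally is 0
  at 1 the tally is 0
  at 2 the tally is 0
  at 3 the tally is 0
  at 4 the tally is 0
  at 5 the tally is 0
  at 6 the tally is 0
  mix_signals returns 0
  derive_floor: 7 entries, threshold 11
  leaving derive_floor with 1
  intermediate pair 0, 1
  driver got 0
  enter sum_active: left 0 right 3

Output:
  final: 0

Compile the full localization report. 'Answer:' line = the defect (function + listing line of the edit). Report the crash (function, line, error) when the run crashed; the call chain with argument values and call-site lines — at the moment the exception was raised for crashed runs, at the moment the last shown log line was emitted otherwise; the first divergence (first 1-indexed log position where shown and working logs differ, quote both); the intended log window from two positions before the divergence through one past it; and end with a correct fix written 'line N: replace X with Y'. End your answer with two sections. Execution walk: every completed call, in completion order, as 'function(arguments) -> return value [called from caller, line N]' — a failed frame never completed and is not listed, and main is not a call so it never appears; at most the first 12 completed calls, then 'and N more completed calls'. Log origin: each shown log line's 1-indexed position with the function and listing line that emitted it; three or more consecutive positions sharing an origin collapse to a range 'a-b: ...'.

Answer: the defect is in mix_signals at line 5.
Key observation: At log position 4 the runs split — shown 'at 0 the tally is 0', but the working version logs 'at 0 the tally is 12'.
Call chain: main -> sum_active(0, 3) (called at line 45).
First divergence: position 4 — the shown line 'at 0 the tally is 0' should read 'at 0 the tally is 12'.
Intended log window:
  2: enter split_margin: 7 items against 11
  3: mix_signals: scanning 7 entries
  4: at 0 the tally is 12
  5: at 1 the tally is 22
Execution walk:
  mix_signals([12, 10, 3, 3, 11, 12, 1]) -> 0  [called from split_margin, line 27]
  derive_floor([12, 10, 3, 3, 11, 12, 1], 11) -> 1  [called from split_margin, line 28]
  split_margin([12, 10, 3, 3, 11, 12, 1], 11) -> 0  [called from main, line 43]
  sum_active(0, 3) -> 0  [called from main, line 45]
Origin of each log line:
  1: emitted by main (line 42)
  2: emitted by split_margin (line 26)
  3: emitted by mix_signals (line 2)
  4-10: emitted by mix_signals (line 6)
  11: emitted by mix_signals (line 7)
  12: emitted by derive_floor (line 11)
  13: emitted by derive_floor (line 16)
  14: emitted by split_margin (line 29)
  15: emitted by main (line 44)
  16: emitted by sum_active (line 34)
A correct fix: line 5: replace `*` with `+`.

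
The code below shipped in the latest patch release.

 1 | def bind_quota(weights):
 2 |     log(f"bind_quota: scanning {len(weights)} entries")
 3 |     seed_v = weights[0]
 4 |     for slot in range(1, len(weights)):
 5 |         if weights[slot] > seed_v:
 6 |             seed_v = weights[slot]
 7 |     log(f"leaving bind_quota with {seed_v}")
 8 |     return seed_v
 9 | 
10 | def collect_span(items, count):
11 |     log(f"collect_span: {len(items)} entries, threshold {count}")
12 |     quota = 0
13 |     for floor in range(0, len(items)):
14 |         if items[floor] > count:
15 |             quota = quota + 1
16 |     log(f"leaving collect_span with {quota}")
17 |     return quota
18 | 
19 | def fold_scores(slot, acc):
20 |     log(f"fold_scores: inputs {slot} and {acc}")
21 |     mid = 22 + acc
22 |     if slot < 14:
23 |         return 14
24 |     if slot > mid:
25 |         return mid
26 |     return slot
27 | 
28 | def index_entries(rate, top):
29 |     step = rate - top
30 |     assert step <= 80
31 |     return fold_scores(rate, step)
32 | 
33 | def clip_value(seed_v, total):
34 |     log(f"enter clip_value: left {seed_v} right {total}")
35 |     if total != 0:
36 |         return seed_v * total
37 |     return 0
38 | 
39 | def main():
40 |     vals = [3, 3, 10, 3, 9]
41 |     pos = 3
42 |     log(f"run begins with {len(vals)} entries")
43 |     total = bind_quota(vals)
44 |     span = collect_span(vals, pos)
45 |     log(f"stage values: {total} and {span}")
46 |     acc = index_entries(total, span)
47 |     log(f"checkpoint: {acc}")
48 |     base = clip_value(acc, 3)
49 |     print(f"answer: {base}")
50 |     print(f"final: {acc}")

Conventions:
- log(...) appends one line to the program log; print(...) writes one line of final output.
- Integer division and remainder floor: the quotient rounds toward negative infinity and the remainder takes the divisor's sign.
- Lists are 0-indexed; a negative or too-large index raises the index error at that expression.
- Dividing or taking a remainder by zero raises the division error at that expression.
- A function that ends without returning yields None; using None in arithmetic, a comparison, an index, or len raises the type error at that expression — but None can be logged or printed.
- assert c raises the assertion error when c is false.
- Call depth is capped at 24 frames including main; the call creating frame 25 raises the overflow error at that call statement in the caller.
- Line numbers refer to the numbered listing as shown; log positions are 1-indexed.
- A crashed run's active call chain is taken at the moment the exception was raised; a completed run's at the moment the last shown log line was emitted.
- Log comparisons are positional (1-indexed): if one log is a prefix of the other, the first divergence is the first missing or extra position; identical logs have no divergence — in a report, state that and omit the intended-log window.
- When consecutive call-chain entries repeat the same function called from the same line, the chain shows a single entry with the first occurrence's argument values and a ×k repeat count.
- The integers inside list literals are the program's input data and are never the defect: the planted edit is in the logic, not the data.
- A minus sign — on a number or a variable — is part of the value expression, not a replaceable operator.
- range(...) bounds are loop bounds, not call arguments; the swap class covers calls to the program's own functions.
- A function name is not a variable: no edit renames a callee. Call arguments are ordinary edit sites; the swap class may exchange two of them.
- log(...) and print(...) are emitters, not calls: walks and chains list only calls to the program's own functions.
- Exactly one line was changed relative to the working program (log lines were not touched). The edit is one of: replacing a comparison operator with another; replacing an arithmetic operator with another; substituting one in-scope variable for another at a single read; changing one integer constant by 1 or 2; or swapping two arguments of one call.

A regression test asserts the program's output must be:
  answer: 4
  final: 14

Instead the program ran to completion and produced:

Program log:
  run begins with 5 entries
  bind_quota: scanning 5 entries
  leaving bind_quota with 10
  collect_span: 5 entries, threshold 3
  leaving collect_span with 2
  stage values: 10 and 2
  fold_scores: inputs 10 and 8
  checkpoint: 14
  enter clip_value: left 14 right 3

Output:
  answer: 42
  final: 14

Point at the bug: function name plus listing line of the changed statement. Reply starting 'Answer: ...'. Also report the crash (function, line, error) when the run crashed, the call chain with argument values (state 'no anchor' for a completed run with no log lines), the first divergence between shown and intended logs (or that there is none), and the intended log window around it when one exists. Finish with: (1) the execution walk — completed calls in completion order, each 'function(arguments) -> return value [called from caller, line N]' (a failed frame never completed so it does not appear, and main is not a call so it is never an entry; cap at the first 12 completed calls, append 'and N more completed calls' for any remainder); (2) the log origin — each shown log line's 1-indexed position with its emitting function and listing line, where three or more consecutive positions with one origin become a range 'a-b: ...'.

Answer: the defect is in clip_value at line 36.
The tell: Log streams are identical — the defect surfaces only in the printed output.
Call chain: main -> clip_value(14, 3) (called at line 48).
First divergence: none — the logs agree in full.
Execution walk:
  bind_quota([3, 3, 10, 3, 9]) -> 10  [called from main, line 43]
  collect_span([3, 3, 10, 3, 9], 3) -> 2  [called from main, line 44]
  fold_scores(10, 8) -> 14  [called from index_entries, line 31]
  index_entries(10, 2) -> 14  [called from main, line 46]
  clip_value(14, 3) -> 42  [called from main, line 48]
Log origin:
  1: emitted by main (line 42)
  2: emitted by bind_quota (line 2)
  3: emitted by bind_quota (line 7)
  4: emitted by collect_span (line 11)
  5: emitted by collect_span (line 16)
  6: emitted by main (line 45)
  7: emitted by fold_scores (line 20)
  8: emitted by main (line 47)
  9: emitted by clip_value (line 34)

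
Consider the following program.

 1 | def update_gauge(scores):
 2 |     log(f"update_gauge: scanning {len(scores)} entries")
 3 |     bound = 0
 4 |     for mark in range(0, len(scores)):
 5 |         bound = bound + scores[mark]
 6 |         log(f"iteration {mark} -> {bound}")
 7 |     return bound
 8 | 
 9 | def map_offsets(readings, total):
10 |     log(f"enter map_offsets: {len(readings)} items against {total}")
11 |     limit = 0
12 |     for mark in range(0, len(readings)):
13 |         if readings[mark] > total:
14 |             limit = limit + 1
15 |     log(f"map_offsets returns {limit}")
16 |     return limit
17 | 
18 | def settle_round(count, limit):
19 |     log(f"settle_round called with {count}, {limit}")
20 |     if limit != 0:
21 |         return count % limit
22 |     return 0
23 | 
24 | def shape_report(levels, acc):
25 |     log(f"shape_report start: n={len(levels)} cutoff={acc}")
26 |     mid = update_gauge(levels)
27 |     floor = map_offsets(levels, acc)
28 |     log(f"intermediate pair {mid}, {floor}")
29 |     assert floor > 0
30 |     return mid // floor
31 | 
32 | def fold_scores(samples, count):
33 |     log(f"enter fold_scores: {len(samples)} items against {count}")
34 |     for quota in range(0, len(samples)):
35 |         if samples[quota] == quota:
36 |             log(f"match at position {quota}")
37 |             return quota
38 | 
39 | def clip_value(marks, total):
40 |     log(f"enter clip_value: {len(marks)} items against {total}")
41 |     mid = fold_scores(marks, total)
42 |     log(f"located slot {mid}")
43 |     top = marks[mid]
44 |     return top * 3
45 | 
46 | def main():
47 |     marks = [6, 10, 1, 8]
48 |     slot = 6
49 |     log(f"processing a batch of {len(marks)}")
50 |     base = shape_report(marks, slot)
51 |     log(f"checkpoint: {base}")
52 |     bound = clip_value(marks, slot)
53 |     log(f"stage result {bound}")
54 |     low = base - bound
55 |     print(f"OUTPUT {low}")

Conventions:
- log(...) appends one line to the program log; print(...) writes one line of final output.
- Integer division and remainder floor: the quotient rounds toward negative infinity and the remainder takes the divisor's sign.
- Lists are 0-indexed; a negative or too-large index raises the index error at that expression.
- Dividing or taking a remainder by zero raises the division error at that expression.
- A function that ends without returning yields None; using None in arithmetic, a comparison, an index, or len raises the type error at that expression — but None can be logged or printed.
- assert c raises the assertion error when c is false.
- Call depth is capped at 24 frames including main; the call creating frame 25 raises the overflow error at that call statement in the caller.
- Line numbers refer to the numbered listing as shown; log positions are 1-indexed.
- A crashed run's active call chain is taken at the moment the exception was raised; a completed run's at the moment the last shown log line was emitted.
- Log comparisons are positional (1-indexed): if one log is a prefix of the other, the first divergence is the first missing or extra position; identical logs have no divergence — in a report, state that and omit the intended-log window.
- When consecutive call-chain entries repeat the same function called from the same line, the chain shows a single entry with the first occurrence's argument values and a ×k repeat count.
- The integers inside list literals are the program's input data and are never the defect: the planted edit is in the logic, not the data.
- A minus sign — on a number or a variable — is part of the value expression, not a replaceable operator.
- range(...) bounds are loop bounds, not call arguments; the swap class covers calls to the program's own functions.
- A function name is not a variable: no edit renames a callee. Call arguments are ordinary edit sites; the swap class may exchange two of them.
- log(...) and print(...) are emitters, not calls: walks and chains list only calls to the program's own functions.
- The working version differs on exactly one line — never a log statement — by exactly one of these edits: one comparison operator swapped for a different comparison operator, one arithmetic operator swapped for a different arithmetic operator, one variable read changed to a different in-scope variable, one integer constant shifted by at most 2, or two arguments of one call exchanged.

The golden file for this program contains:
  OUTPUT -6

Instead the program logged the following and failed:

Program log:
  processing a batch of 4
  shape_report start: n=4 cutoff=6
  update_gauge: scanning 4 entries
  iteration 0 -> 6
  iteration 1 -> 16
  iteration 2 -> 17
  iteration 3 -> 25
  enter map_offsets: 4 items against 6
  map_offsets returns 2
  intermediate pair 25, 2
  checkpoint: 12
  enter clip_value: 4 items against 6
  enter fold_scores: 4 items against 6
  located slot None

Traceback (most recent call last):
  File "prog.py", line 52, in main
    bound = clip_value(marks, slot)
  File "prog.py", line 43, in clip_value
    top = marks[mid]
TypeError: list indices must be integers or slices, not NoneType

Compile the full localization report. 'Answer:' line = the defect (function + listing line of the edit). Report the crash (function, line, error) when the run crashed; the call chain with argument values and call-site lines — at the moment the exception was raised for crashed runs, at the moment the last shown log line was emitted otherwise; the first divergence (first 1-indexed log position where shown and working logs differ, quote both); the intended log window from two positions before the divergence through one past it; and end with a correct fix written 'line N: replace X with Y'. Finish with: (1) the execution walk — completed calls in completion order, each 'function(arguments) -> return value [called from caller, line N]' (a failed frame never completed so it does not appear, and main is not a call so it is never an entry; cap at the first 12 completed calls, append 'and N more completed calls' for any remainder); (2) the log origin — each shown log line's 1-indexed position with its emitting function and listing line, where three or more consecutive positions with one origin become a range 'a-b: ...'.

Answer: the defect is in fold_scores at line 35.
Key fact: Log line 14 is where behavior first shows: 'located slot None' appears instead of 'match at position 0'.
Crash: clip_value, line 43, TypeError.
Call chain: main -> clip_value([6, 10, 1, 8], 6) (called at line 52).
First divergence: position 14 — shown 'located slot None', intended 'match at position 0'.
Intended log window:
  12: enter clip_value: 4 items against 6
  13: enter fold_scores: 4 items against 6
  14: match at position 0
  15: located slot 0
Execution walk:
  update_gauge([6, 10, 1, 8]) -> 25  [called from shape_report, line 26]
  map_offsets([6, 10, 1, 8], 6) -> 2  [called from shape_report, line 27]
  shape_report([6, 10, 1, 8], 6) -> 12  [called from main, line 50]
  fold_scores([6, 10, 1, 8], 6) -> None  [called from clip_value, line 41]
Log origin:
  1: from main, line 49
  2: from shape_report, line 25
  3: from update_gauge, line 2
  4-7: from update_gauge, line 6
  8: from map_offsets, line 10
  9: from map_offsets, line 15
  10: from shape_report, line 28
  11: from main, line 51
  12: from clip_value, line 40
  13: from fold_scores, line 33
  14: from clip_value, line 42
A correct fix: line 35: replace `samples[quota] == quota` with `samples[quota] == count`.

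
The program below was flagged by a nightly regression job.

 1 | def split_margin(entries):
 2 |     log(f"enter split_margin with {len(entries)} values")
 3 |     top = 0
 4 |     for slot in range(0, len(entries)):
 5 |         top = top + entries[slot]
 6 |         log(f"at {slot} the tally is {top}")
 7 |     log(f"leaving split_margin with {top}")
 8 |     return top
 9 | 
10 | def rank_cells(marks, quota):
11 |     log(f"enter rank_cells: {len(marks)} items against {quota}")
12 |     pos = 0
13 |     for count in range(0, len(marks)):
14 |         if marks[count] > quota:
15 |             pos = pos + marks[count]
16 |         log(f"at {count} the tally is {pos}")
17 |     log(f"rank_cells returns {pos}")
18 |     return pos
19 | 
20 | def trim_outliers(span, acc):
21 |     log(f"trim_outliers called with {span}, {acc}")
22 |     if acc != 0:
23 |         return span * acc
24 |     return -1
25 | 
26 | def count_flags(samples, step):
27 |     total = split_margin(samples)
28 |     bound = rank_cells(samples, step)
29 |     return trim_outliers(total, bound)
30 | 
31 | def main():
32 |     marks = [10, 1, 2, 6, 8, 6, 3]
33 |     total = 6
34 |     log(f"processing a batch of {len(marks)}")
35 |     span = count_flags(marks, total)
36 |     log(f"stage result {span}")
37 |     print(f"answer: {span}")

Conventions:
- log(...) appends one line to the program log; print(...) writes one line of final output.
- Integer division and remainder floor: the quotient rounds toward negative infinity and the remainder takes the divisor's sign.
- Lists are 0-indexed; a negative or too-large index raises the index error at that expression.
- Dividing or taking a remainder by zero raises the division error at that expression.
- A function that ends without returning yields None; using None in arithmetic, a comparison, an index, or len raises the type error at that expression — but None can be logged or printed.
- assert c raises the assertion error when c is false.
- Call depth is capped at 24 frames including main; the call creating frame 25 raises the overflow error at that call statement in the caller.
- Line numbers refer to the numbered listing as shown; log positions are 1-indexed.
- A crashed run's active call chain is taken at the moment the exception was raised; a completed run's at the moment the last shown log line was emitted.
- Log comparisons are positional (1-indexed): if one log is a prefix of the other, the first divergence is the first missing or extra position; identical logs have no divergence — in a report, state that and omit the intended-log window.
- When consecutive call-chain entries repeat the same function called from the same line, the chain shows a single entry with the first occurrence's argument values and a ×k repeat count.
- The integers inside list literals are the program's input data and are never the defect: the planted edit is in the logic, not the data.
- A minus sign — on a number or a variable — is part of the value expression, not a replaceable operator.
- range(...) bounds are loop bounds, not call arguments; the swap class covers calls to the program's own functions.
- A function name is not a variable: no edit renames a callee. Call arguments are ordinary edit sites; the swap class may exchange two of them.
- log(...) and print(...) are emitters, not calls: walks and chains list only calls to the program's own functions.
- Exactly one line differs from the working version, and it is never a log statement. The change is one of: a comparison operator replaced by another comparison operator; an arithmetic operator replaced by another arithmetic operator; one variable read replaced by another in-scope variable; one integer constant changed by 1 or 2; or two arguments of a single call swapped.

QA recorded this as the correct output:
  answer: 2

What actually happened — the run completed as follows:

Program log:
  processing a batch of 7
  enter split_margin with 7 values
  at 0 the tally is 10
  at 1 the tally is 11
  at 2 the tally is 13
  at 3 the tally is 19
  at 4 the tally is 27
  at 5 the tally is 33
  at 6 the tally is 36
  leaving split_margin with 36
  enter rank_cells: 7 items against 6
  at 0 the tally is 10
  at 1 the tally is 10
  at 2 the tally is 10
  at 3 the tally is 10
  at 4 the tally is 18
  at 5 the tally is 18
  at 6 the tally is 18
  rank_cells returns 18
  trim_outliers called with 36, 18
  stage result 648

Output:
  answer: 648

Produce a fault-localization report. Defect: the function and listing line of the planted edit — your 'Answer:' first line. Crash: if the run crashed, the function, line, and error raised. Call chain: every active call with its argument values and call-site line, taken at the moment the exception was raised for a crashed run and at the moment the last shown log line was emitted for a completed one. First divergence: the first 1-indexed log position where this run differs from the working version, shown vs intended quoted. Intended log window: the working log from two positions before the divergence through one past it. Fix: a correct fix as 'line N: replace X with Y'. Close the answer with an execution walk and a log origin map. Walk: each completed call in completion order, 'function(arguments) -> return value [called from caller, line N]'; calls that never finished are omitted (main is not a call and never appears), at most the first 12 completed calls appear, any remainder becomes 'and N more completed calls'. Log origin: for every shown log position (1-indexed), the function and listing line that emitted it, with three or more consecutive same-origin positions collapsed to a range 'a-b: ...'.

Answer: the defect is in trim_outliers at line 23.
Core observation: Position 21 is the first bad log line: 'stage result 648' should read 'stage result 2'.
Call chain: main.
First divergence: at position 21 the run shows 'stage result 648' where the working version logs 'stage result 2'.
Intended log window:
  19: rank_cells returns 18
  20: trim_outliers called with 36, 18
  21: stage result 2
Execution walk:
  split_margin([10, 1, 2, 6, 8, 6, 3]) -> 36  [called from count_flags, line 27]
  rank_cells([10, 1, 2, 6, 8, 6, 3], 6) -> 18  [called from count_flags, line 28]
  trim_outliers(36, 18) -> 648  [called from count_flags, line 29]
  count_flags([10, 1, 2, 6, 8, 6, 3], 6) -> 648  [called from main, line 35]
Log origin:
  1: logged in main at line 34
  2: logged in split_margin at line 2
  3-9: logged in split_margin at line 6
  10: logged in split_margin at line 7
  11: logged in rank_cells at line 11
  12-18: logged in rank_cells at line 16
  19: logged in rank_cells at line 17
  20: logged in trim_outliers at line 21
  21: logged in main at line 36
A correct fix: line 23: replace `*` with `//`.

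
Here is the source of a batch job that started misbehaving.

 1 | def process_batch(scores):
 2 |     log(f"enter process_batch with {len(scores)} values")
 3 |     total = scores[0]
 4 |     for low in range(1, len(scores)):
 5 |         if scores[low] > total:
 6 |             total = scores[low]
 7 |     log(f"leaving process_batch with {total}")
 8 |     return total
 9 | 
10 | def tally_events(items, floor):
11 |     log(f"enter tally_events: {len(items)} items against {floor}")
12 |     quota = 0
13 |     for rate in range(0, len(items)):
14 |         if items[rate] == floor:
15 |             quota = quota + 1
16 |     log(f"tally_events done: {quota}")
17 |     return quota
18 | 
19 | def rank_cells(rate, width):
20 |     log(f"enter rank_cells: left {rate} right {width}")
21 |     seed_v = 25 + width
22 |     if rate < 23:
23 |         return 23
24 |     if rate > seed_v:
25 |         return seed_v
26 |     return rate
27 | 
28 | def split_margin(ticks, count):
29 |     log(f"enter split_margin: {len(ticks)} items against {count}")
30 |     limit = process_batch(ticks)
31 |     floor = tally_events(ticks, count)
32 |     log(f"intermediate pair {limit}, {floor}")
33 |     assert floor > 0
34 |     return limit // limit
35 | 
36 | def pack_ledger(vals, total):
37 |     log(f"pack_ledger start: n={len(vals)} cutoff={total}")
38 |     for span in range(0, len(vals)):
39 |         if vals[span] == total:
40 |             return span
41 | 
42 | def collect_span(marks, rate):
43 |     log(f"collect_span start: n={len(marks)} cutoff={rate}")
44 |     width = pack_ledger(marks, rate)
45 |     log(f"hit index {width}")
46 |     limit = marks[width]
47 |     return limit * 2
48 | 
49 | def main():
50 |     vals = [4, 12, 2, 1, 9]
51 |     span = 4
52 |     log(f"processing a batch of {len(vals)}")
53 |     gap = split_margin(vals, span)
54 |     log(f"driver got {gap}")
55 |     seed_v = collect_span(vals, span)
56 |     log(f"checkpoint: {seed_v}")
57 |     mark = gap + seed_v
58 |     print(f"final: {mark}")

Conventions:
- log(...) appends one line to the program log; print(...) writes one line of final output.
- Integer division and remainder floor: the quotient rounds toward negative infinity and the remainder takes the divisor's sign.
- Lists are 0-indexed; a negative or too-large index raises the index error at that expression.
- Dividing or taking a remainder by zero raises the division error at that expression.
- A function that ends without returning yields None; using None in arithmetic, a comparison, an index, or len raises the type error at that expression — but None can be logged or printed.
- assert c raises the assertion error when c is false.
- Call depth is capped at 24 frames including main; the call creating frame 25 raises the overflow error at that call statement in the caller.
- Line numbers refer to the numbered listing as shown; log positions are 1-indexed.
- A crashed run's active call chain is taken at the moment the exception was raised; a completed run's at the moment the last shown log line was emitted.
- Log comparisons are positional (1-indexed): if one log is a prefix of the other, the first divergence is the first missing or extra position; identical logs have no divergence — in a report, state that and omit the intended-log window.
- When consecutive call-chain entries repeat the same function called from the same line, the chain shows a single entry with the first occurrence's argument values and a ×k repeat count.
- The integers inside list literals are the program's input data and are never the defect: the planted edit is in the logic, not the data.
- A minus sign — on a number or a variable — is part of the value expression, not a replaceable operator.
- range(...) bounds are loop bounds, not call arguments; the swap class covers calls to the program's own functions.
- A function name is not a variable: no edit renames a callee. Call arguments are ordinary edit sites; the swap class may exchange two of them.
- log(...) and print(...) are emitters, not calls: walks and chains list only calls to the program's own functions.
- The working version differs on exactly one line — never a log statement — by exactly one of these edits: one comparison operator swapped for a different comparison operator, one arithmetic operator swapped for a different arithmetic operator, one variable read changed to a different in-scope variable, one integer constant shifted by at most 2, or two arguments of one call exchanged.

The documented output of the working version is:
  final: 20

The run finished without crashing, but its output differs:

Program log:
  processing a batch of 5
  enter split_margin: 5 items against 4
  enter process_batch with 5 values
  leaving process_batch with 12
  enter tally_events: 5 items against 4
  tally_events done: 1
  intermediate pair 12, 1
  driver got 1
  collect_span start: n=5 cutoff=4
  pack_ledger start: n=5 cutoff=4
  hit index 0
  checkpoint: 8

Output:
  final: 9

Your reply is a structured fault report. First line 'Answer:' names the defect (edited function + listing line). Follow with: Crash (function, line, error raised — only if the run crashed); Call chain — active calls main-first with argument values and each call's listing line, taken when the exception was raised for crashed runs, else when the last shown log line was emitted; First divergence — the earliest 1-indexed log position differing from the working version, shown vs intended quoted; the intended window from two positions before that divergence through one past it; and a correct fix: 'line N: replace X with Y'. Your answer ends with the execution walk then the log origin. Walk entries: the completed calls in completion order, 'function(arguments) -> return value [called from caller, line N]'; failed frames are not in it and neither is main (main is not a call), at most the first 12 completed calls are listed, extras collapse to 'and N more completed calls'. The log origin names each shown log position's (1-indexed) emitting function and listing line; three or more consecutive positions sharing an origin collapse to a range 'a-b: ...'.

Answer: the defect is in split_margin at line 34.
Key observation: Everything matches until log position 8, which reads 'driver got 1' in place of 'driver got 12'.
Call chain: main.
First divergence: position 8 — the shown line 'driver got 1' should read 'driver got 12'.
Intended log window:
  6: tally_events done: 1
  7: intermediate pair 12, 1
  8: driver got 12
  9: collect_span start: n=5 cutoff=4
Execution walk:
  process_batch([4, 12, 2, 1, 9]) -> 12  [called from split_margin, line 30]
  tally_events([4, 12, 2, 1, 9], 4) -> 1  [called from split_margin, line 31]
  split_margin([4, 12, 2, 1, 9], 4) -> 1  [called from main, line 53]
  pack_ledger([4, 12, 2, 1, 9], 4) -> 0  [called from collect_span, line 44]
  collect_span([4, 12, 2, 1, 9], 4) -> 8  [called from main, line 55]
Log origins:
  1: emitted by main (line 52)
  2: emitted by split_margin (line 29)
  3: emitted by process_batch (line 2)
  4: emitted by process_batch (line 7)
  5: emitted by tally_events (line 11)
  6: emitted by tally_events (line 16)
  7: emitted by split_margin (line 32)
  8: emitted by main (line 54)
  9: emitted by collect_span (line 43)
  10: emitted by pack_ledger (line 37)
  11: emitted by collect_span (line 45)
  12: emitted by main (line 56)
A correct fix: line 34: replace `limit // limit` with `limit // floor`.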